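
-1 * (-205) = 205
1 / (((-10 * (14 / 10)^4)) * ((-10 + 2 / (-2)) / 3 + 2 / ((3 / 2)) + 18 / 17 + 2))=-6375 / 177674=-0.04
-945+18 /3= -939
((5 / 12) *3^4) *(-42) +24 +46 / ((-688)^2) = -329802409 / 236672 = -1393.50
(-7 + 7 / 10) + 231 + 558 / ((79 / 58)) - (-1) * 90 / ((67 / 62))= 37985451 / 52930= 717.65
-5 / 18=-0.28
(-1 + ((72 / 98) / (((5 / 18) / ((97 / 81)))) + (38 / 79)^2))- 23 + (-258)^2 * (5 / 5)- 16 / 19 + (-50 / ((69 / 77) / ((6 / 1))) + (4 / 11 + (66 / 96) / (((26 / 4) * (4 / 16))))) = 12652661345020737 / 191103102190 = 66208.56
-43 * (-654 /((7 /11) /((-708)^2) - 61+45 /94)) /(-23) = 20.20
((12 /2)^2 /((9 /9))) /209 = 36 /209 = 0.17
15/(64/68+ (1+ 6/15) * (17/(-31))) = 86.49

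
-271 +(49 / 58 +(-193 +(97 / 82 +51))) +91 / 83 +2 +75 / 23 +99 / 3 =-843492077 / 2269801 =-371.61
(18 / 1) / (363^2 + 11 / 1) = 9 / 65890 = 0.00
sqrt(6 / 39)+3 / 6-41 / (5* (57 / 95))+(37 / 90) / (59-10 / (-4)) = -145681 / 11070+sqrt(26) / 13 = -12.77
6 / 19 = 0.32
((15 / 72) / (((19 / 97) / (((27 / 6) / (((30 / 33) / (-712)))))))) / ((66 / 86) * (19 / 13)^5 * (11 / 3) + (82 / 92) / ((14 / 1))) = -732296188895271 / 3678440432665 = -199.08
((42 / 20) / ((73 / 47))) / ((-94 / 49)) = -1029 / 1460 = -0.70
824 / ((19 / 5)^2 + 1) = 10300 / 193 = 53.37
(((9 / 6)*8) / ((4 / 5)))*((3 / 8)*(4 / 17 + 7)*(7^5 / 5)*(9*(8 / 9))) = 18605349 / 17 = 1094432.29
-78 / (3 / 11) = -286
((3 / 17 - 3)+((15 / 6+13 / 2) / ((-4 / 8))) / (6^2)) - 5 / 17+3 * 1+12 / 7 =261 / 238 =1.10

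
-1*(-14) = 14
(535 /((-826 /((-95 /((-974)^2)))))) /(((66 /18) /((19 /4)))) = 2897025 /34478680544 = 0.00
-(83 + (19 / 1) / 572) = -47495 / 572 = -83.03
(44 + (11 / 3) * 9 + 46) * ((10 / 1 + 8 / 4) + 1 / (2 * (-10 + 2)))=1468.31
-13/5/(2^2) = -13/20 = -0.65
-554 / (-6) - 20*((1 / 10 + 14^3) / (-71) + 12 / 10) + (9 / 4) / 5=3585937 / 4260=841.77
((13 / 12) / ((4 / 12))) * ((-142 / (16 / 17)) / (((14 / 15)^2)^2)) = -794356875 / 1229312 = -646.18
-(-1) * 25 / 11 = 25 / 11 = 2.27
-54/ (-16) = 27/ 8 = 3.38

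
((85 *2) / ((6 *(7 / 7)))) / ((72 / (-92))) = -1955 / 54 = -36.20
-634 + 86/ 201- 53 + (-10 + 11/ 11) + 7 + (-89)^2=1453718/ 201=7232.43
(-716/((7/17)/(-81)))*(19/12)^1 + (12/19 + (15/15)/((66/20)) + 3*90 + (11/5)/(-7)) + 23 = 4900363463/21945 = 223302.05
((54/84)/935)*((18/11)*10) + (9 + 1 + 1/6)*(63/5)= 18446739/143990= 128.11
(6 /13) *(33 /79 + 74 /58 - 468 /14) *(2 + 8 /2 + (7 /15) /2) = -95170658 /1042405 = -91.30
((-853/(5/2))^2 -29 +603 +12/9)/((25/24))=112313.06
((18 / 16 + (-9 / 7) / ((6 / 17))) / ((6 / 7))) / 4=-47 / 64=-0.73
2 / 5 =0.40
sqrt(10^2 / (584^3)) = 5* sqrt(146) / 85264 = 0.00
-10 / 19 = -0.53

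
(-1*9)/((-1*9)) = 1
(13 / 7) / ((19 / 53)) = 689 / 133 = 5.18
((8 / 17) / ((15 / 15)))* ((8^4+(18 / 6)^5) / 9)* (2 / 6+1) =138848 / 459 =302.50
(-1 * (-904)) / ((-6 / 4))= -1808 / 3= -602.67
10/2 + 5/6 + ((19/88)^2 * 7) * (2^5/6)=10997/1452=7.57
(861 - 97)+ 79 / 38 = 29111 / 38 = 766.08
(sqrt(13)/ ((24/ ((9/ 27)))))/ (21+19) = sqrt(13)/ 2880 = 0.00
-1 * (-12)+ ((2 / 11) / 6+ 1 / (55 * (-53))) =105202 / 8745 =12.03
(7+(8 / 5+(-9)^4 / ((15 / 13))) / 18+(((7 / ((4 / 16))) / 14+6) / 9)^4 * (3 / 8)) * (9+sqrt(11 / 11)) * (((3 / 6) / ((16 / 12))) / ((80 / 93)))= 219135497 / 155520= 1409.05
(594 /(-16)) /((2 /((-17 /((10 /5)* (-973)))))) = -5049 /31136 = -0.16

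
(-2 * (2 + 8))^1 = -20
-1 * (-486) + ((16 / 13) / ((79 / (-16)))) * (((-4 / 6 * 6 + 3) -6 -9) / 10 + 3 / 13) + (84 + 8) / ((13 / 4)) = 34355394 / 66755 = 514.65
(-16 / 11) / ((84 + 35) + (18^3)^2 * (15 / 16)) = -16 / 350752369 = -0.00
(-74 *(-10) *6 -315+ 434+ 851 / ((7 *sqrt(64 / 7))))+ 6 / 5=851 *sqrt(7) / 56+ 22801 / 5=4600.41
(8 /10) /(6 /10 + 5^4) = 0.00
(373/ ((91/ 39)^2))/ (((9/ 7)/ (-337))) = -125701/ 7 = -17957.29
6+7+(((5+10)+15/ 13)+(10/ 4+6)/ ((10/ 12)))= 2558/ 65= 39.35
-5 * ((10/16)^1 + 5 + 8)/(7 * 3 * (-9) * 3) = 545/4536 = 0.12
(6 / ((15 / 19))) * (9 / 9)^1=38 / 5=7.60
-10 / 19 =-0.53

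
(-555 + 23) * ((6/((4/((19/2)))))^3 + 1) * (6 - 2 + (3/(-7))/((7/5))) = -637098823/112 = -5688382.35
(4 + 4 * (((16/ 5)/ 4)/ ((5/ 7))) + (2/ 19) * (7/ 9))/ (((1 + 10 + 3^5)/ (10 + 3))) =237913/ 542925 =0.44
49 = 49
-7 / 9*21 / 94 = -49 / 282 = -0.17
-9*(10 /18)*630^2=-1984500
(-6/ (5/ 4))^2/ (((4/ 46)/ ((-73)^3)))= -2576848608/ 25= -103073944.32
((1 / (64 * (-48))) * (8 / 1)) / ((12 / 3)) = -1 / 1536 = -0.00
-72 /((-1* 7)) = 72 /7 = 10.29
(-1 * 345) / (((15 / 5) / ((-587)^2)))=-39625435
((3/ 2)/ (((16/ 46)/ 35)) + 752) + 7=14559/ 16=909.94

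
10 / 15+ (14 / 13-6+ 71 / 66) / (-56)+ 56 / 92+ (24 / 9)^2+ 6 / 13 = 29561689 / 3315312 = 8.92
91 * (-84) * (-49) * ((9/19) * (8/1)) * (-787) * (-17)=360805300128/19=18989752638.32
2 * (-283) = -566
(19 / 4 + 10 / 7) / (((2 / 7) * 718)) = 173 / 5744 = 0.03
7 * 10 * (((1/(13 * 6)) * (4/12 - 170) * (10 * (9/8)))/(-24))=89075/1248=71.37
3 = 3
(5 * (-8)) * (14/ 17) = -32.94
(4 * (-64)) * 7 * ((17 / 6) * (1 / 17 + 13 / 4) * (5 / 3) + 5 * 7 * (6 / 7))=-81760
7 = 7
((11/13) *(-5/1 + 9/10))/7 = -451/910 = -0.50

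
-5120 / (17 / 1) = -5120 / 17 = -301.18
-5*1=-5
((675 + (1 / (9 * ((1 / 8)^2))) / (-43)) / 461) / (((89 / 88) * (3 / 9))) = 22982168 / 5292741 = 4.34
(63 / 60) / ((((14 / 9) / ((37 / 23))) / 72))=8991 / 115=78.18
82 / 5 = 16.40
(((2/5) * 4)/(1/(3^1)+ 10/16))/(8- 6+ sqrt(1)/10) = 128/161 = 0.80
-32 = -32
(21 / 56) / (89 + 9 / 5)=15 / 3632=0.00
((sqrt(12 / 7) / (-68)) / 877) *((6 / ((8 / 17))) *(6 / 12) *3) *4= -9 *sqrt(21) / 24556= -0.00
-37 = -37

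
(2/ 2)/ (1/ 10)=10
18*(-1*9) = -162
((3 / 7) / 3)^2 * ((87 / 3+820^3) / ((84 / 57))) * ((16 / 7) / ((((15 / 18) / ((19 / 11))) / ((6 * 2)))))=57324631239072 / 132055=434096635.79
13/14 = 0.93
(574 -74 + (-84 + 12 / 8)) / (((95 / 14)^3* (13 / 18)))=4124232 / 2229175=1.85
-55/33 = -5/3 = -1.67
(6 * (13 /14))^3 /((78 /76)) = 57798 /343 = 168.51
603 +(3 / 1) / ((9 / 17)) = 1826 / 3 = 608.67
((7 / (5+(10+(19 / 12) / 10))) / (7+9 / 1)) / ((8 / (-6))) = -315 / 14552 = -0.02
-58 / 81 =-0.72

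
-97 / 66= -1.47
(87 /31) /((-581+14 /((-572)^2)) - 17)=-14232504 /3032668279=-0.00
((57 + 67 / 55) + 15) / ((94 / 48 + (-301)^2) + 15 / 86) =4155864 / 5142633815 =0.00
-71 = -71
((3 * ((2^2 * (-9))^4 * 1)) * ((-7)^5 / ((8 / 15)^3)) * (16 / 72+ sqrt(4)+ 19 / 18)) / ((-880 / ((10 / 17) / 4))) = 305782900.43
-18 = -18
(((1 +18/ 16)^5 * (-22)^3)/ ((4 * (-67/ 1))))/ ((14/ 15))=28347445005/ 15368192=1844.55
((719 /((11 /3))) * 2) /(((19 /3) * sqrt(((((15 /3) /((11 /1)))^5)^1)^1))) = 142362 * sqrt(55) /2375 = 444.54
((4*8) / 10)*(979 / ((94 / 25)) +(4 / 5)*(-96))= 690232 / 1175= 587.43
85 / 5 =17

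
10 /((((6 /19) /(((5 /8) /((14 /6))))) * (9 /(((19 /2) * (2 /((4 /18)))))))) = 9025 /112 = 80.58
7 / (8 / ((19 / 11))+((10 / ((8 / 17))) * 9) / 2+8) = 1064 / 16455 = 0.06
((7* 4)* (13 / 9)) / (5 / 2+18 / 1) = 728 / 369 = 1.97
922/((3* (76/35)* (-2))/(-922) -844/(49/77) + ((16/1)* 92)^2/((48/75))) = 1062605/3900375472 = 0.00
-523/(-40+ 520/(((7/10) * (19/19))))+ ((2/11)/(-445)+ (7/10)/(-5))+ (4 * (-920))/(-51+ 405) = -16027976549/1420920600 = -11.28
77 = 77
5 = 5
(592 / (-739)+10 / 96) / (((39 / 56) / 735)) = -735.51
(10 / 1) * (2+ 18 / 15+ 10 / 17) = 37.88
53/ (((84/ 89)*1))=4717/ 84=56.15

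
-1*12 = -12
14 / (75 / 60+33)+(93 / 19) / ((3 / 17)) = 73263 / 2603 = 28.15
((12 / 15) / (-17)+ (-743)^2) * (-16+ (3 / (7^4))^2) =-4328134781793927 / 490008085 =-8832782.39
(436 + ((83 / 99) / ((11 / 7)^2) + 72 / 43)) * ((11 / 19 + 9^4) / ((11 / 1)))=1480421217730 / 5666067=261278.45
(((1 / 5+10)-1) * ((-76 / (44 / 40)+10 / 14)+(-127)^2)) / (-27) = -56886728 / 10395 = -5472.51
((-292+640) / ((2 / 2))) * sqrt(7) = 348 * sqrt(7) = 920.72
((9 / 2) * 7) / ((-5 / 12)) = -378 / 5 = -75.60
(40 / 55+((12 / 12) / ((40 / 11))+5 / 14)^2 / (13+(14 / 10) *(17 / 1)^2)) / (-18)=-3237819 / 80030720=-0.04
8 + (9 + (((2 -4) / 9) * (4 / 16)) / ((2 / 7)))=605 / 36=16.81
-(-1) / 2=1 / 2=0.50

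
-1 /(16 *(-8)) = 1 /128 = 0.01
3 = 3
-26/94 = -13/47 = -0.28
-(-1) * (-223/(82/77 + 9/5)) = -85855/1103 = -77.84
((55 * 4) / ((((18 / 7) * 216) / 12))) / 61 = 385 / 4941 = 0.08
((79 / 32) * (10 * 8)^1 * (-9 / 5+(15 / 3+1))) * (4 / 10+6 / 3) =1990.80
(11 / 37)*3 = 33 / 37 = 0.89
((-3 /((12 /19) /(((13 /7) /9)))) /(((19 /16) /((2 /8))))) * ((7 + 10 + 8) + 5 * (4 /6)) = -1105 /189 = -5.85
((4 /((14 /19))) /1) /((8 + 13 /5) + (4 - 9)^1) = 95 /98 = 0.97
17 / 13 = 1.31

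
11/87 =0.13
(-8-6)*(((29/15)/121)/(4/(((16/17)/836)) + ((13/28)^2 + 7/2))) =-318304/5061063975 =-0.00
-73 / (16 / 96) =-438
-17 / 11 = -1.55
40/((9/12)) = 160/3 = 53.33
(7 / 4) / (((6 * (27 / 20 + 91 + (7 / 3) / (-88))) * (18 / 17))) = 6545 / 2193606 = 0.00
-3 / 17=-0.18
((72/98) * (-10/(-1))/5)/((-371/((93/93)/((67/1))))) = -72/1217993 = -0.00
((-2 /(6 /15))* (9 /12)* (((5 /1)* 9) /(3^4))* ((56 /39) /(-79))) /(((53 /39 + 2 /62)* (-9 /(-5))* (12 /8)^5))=868000 /435906279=0.00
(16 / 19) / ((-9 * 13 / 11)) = -176 / 2223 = -0.08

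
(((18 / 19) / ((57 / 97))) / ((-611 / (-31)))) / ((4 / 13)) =9021 / 33934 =0.27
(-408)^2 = 166464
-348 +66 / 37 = -12810 / 37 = -346.22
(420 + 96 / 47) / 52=4959 / 611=8.12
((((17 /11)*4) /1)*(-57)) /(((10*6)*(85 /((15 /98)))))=-57 /5390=-0.01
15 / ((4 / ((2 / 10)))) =3 / 4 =0.75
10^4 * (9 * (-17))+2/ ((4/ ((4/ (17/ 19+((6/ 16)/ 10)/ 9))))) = -6271460880/ 4099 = -1529997.78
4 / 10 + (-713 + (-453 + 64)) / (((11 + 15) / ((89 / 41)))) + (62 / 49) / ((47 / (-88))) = -576769327 / 6137495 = -93.97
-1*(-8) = 8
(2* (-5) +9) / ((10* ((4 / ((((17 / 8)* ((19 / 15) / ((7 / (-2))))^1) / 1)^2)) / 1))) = -0.01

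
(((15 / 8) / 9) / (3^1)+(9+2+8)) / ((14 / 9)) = 12.26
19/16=1.19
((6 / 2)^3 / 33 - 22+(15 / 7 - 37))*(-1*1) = 4315 / 77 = 56.04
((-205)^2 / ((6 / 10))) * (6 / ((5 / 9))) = 756450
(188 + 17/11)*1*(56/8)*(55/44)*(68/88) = 1240575/968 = 1281.59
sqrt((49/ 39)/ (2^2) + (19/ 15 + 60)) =3 * sqrt(115635)/ 130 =7.85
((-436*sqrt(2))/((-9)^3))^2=380192/531441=0.72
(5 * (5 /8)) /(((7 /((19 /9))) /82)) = 19475 /252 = 77.28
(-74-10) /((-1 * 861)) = 4 /41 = 0.10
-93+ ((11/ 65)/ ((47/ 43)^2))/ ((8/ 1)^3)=-6836923021/ 73515520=-93.00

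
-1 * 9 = -9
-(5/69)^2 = -25/4761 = -0.01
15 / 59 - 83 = -4882 / 59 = -82.75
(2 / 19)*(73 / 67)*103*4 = 60152 / 1273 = 47.25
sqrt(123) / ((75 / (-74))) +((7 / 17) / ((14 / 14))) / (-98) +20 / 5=-6.95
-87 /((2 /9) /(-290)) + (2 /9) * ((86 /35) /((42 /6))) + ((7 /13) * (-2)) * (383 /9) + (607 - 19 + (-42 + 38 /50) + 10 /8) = 65377560553 /573300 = 114037.26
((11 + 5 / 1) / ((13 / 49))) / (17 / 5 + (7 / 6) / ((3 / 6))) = 5880 / 559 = 10.52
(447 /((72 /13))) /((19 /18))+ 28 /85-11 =425003 /6460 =65.79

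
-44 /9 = -4.89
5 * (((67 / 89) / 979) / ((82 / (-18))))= -3015 / 3572371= -0.00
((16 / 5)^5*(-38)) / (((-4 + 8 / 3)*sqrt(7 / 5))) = 29884416*sqrt(35) / 21875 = 8082.22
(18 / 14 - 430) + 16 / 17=-50905 / 119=-427.77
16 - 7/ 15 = 233/ 15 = 15.53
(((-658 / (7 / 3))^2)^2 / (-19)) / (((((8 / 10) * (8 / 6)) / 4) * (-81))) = 292780860 / 19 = 15409518.95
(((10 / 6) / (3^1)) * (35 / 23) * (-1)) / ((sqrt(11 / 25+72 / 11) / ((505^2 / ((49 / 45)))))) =-74915.13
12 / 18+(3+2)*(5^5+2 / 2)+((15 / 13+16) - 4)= 610109 / 39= 15643.82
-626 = -626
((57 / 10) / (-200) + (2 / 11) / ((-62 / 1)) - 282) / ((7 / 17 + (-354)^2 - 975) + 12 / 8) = -3269872429 / 1441631719000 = -0.00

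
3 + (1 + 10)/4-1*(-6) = 47/4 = 11.75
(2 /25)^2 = 4 /625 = 0.01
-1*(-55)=55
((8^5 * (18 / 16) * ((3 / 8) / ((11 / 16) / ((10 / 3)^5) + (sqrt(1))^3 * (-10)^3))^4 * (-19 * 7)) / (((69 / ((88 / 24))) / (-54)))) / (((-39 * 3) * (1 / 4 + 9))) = -18638910259200000000000000000000 / 72501992303412903856507788537970821598583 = -0.00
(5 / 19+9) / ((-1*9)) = -176 / 171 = -1.03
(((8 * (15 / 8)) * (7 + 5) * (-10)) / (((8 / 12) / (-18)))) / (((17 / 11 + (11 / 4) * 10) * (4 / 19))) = 564300 / 71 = 7947.89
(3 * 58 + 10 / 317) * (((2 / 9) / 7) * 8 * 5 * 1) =4413440 / 19971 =220.99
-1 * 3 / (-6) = 1 / 2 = 0.50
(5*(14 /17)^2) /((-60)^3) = -49 /3121200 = -0.00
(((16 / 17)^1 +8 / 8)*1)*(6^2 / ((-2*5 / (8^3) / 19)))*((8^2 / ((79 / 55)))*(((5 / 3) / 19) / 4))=-89210880 / 1343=-66426.57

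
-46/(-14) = 23/7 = 3.29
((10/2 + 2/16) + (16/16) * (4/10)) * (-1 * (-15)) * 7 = 4641/8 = 580.12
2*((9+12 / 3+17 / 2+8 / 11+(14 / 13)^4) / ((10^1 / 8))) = 59245924 / 1570855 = 37.72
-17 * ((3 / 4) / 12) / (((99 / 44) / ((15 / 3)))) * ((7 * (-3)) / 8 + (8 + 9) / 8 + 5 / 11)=0.11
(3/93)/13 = 1/403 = 0.00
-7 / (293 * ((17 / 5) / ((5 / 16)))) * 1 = -175 / 79696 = -0.00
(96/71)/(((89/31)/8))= 23808/6319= 3.77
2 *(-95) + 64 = -126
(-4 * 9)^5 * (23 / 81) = -17169408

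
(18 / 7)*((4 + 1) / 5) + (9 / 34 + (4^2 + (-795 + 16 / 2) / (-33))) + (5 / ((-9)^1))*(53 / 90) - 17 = 2688626 / 106029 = 25.36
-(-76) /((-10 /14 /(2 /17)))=-1064 /85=-12.52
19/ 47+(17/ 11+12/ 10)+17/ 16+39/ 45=630187/ 124080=5.08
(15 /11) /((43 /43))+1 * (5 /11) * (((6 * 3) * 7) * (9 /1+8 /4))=6945 /11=631.36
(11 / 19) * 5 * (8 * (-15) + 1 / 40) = -52789 / 152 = -347.30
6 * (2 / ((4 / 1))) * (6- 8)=-6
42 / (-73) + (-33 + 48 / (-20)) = -13131 / 365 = -35.98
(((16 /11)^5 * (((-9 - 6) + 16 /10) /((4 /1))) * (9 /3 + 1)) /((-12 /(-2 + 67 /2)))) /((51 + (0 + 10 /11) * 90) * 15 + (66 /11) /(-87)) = 5348130816 /46522729165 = 0.11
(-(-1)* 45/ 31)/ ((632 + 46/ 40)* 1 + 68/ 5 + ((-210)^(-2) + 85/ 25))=496125/ 222205024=0.00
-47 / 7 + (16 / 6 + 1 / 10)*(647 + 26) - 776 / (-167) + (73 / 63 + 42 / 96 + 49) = 229717957 / 120240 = 1910.50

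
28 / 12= 2.33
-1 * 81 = -81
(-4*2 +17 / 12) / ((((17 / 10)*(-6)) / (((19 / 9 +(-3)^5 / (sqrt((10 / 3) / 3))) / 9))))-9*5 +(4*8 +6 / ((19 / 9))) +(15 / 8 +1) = -711*sqrt(10) / 136-13433861 / 1883736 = -23.66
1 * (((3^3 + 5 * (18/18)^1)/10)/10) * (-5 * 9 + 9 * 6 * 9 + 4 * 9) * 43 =164088/25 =6563.52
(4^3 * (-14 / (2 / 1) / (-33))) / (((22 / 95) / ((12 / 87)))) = 8.09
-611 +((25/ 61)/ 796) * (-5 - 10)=-29668091/ 48556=-611.01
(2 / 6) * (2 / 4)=0.17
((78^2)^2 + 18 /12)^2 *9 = 49324121342219025 /4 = 12331030335554756.25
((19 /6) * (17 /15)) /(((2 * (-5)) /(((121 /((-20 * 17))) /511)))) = 2299 /9198000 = 0.00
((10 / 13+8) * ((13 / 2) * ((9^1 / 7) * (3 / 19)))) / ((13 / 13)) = 81 / 7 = 11.57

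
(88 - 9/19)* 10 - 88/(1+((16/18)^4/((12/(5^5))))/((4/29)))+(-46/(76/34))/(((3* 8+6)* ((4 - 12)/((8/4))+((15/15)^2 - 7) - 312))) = 162166770426491/185293070340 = 875.19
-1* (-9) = 9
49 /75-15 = -1076 /75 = -14.35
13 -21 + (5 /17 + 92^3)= 778680.29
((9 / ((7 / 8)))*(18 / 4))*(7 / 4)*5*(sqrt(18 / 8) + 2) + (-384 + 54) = 1087.50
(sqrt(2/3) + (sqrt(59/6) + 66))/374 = sqrt(6)/1122 + sqrt(354)/2244 + 3/17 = 0.19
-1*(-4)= 4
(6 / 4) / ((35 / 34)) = 51 / 35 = 1.46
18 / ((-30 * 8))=-3 / 40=-0.08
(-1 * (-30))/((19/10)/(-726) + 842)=217800/6112901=0.04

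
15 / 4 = 3.75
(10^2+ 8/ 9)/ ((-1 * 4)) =-227/ 9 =-25.22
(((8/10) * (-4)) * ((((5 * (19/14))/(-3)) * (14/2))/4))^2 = 1444/9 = 160.44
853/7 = 121.86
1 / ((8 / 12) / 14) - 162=-141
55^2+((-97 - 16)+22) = 2934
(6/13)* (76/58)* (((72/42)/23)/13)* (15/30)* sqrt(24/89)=2736* sqrt(534)/70226429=0.00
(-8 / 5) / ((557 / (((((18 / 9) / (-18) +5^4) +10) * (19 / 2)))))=-434264 / 25065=-17.33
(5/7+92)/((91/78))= 3894/49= 79.47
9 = 9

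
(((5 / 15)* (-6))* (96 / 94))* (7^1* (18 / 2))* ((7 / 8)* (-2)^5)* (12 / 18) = 112896 / 47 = 2402.04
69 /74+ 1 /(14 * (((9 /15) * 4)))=0.96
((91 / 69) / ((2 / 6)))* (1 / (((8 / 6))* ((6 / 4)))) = 91 / 46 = 1.98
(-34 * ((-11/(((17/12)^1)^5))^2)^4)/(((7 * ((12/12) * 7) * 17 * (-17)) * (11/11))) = 6301171772709376282783625573391169452503039540723712/13759474780008161500360556090999809496137613893546433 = 0.46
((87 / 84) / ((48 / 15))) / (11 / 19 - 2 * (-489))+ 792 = 6597096643 / 8329664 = 792.00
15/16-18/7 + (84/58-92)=-299419/3248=-92.19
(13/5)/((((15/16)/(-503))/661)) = -69156464/75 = -922086.19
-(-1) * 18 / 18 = 1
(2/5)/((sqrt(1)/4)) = 8/5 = 1.60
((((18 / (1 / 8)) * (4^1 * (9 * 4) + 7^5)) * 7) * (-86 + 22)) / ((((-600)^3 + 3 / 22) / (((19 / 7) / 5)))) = 1145616384 / 416842105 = 2.75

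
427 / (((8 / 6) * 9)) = 427 / 12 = 35.58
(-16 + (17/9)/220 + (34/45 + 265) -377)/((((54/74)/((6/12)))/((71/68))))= -661812229/7270560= -91.03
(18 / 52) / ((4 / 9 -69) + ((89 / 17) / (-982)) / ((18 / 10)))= -676107 / 133908359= -0.01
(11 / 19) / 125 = 11 / 2375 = 0.00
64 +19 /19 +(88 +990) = 1143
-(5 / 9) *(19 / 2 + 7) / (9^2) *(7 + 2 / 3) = -1265 / 1458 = -0.87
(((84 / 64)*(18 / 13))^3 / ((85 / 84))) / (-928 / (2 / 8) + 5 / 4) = -141776649 / 88699393120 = -0.00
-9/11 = -0.82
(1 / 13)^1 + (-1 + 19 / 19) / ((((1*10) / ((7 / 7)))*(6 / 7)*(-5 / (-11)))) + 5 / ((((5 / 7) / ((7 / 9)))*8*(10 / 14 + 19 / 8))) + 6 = 127462 / 20241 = 6.30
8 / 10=4 / 5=0.80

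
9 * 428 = 3852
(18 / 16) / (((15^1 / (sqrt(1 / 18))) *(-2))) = -sqrt(2) / 160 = -0.01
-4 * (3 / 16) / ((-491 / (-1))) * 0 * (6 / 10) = 0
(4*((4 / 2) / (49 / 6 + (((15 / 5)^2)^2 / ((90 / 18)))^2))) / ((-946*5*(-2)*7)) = 60 / 134396801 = 0.00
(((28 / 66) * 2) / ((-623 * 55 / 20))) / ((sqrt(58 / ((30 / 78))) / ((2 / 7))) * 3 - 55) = -112 * sqrt(3770) / 1464659383 - 800 / 399452559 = -0.00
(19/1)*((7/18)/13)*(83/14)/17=1577/7956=0.20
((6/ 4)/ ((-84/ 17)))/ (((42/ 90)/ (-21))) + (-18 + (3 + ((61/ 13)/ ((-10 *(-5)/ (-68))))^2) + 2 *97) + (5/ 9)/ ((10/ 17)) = 12474514529/ 53235000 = 234.33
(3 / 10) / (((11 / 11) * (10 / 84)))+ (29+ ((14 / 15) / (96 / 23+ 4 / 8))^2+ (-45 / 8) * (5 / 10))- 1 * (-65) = 15600500851 / 166410000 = 93.75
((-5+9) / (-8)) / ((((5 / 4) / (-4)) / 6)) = 48 / 5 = 9.60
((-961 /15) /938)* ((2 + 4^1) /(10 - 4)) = -961 /14070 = -0.07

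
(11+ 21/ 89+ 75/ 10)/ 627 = 3335/ 111606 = 0.03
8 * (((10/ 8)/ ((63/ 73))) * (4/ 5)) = 584/ 63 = 9.27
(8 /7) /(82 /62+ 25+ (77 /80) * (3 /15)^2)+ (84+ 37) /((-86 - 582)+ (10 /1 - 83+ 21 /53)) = -53900274817 /449070709668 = -0.12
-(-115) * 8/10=92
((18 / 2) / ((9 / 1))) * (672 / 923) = 672 / 923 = 0.73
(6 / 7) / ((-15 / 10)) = -4 / 7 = -0.57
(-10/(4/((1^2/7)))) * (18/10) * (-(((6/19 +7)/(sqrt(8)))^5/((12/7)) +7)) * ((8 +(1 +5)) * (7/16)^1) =441/16 +7627660170753 * sqrt(2)/40568406016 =293.46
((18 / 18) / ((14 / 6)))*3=9 / 7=1.29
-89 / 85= -1.05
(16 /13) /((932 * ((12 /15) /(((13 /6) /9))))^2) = 325 /2532907584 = 0.00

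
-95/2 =-47.50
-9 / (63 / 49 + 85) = -63 / 604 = -0.10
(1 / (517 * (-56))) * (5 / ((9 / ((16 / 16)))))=-5 / 260568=-0.00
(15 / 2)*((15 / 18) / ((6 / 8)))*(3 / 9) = 25 / 9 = 2.78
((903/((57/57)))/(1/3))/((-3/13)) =-11739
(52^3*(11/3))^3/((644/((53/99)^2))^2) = 1370924659788487278592/50510101257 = 27141593971.73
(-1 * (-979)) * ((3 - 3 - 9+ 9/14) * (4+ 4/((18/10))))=-50908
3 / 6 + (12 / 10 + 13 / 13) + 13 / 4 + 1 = 139 / 20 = 6.95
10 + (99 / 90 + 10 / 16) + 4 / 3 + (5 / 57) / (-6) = 89219 / 6840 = 13.04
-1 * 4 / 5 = -4 / 5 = -0.80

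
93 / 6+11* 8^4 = 90143 / 2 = 45071.50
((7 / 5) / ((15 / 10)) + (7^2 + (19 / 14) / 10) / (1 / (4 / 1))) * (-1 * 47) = -194909 / 21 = -9281.38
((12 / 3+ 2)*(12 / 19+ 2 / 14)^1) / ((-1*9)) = -206 / 399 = -0.52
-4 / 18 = -2 / 9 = -0.22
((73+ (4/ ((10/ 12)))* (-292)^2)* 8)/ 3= 16373608/ 15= 1091573.87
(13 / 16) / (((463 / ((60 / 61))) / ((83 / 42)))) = 5395 / 1581608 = 0.00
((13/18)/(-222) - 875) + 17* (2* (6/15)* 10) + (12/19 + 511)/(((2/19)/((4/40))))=-252.95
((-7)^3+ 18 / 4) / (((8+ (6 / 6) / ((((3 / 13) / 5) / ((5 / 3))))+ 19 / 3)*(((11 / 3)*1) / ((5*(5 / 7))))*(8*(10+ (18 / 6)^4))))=-456975 / 50898848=-0.01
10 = 10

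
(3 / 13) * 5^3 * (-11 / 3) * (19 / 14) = -26125 / 182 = -143.54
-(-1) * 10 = 10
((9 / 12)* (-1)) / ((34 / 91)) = -273 / 136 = -2.01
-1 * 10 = -10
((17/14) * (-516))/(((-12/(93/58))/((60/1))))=1019745/203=5023.37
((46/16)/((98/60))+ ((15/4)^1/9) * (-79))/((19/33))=-50380/931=-54.11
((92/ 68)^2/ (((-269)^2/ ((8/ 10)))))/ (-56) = -529/ 1463863030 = -0.00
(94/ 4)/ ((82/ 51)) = 2397/ 164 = 14.62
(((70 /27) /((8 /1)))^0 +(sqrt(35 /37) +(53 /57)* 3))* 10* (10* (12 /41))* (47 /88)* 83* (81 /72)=2633175* sqrt(1295) /66748 +47397150 /8569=6950.87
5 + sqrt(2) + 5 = 11.41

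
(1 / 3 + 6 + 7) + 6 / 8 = 169 / 12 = 14.08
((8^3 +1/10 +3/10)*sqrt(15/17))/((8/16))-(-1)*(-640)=-640 +5124*sqrt(255)/85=322.63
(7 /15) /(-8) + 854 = 102473 /120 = 853.94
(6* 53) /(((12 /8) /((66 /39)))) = 4664 /13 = 358.77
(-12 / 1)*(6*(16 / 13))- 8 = -96.62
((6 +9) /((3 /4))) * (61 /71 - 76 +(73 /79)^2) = -658347520 /443111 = -1485.74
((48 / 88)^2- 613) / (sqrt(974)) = -74137 * sqrt(974) / 117854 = -19.63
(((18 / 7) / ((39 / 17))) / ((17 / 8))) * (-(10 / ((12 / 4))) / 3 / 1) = -160 / 273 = -0.59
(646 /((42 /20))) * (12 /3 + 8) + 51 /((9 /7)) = 78353 /21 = 3731.10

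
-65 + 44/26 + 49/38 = -30637/494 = -62.02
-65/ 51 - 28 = -1493/ 51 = -29.27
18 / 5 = 3.60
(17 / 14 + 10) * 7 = 157 / 2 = 78.50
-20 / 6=-10 / 3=-3.33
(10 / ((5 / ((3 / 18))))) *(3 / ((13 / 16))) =16 / 13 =1.23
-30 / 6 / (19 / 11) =-2.89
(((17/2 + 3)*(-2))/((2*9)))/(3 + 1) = -23/72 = -0.32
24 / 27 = 8 / 9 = 0.89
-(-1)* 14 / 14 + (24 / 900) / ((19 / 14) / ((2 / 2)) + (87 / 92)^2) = 10122821 / 10004325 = 1.01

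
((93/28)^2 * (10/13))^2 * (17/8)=31792210425/207753728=153.03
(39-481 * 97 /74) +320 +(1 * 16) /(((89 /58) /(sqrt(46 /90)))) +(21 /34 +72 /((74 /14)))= -161817 /629 +928 * sqrt(115) /1335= -249.81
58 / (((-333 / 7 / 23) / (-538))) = 5023844 / 333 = 15086.62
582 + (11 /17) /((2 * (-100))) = 1978789 /3400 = 582.00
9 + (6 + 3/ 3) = 16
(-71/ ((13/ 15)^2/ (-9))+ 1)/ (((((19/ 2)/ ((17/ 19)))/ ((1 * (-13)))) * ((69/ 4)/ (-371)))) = 382254656/ 17043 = 22428.84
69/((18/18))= 69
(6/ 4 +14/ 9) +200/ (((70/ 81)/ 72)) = 2099905/ 126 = 16665.91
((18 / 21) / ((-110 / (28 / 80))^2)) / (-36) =-7 / 29040000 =-0.00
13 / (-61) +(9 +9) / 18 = 0.79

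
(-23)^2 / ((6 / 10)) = 2645 / 3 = 881.67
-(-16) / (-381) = -16 / 381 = -0.04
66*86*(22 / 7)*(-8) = -998976 / 7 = -142710.86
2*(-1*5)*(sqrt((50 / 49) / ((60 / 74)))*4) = -40*sqrt(555) / 21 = -44.87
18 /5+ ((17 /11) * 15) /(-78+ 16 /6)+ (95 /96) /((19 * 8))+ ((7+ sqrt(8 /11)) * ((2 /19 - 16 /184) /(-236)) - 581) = -71095070486459 /123065352960 - 4 * sqrt(22) /283613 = -577.70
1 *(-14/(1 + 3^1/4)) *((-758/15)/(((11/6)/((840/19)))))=2037504/209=9748.82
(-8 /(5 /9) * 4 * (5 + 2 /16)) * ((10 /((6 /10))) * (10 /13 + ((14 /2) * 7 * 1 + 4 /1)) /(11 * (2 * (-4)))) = 429885 /143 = 3006.19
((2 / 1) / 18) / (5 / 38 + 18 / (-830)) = 15770 / 15597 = 1.01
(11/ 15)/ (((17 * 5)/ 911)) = 10021/ 1275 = 7.86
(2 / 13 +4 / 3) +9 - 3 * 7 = -410 / 39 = -10.51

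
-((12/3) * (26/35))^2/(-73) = 10816/89425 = 0.12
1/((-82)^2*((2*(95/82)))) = 1/15580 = 0.00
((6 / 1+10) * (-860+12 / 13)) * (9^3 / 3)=-43421184 / 13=-3340091.08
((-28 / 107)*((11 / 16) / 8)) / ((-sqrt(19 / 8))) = 77*sqrt(38) / 32528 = 0.01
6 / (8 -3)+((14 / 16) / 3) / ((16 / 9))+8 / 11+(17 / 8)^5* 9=706598303 / 1802240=392.07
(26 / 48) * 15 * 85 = 5525 / 8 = 690.62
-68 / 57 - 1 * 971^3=-52183420895 / 57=-915498612.19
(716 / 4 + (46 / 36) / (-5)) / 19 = 16087 / 1710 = 9.41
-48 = -48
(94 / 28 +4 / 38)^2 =11.99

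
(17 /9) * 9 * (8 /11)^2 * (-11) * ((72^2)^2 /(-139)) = 29238755328 /1529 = 19122796.16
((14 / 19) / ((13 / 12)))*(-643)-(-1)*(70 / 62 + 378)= -445753 / 7657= -58.22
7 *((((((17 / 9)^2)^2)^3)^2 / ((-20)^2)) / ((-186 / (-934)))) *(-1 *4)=-1109657706527466316279614958868549 / 741827920614914341729257300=-1495842.47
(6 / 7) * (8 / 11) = 48 / 77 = 0.62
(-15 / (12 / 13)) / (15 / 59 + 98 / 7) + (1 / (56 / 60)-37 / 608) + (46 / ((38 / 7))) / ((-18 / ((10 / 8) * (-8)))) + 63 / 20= 1244762353 / 161068320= 7.73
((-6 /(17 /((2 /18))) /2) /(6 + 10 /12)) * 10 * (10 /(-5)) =40 /697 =0.06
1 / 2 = 0.50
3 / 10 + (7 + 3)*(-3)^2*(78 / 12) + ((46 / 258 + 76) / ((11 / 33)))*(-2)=55139 / 430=128.23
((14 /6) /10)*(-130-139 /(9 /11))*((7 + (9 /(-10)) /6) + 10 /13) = -37427033 /70200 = -533.15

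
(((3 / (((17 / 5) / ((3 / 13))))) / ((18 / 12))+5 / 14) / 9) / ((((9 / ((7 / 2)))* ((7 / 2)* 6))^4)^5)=1525 / 1237764478946949624558038849332231274496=0.00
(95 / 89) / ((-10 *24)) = -19 / 4272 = -0.00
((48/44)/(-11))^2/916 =0.00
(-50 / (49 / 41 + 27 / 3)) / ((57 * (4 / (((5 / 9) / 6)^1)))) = -5125 / 2573208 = -0.00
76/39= 1.95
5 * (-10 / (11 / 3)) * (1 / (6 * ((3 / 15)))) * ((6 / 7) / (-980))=75 / 7546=0.01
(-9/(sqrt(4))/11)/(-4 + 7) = -3/22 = -0.14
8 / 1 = 8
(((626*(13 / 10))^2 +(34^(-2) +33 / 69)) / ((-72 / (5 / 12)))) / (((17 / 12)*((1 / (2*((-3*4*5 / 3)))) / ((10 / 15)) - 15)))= 146737159981 / 815626782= 179.91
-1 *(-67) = 67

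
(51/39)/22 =17/286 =0.06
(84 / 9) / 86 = 14 / 129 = 0.11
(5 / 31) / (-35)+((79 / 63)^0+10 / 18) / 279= 17 / 17577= 0.00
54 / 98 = 27 / 49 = 0.55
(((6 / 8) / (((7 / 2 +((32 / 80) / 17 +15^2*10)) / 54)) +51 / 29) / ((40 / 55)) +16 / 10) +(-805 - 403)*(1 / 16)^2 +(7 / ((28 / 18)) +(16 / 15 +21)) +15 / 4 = 31613251429 / 1066547616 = 29.64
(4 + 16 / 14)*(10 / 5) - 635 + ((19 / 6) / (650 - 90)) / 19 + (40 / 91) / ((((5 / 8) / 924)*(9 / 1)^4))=-19889438683 / 31842720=-624.61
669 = 669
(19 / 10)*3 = 57 / 10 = 5.70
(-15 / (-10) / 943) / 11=3 / 20746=0.00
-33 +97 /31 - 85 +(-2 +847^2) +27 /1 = 22236893 /31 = 717319.13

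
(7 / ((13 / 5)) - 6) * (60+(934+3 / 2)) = -85613 / 26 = -3292.81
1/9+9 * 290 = 23491/9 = 2610.11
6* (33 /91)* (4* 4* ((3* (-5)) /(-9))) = 58.02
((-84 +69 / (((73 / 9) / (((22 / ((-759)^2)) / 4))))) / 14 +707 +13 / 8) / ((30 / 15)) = 726699749 / 2068528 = 351.31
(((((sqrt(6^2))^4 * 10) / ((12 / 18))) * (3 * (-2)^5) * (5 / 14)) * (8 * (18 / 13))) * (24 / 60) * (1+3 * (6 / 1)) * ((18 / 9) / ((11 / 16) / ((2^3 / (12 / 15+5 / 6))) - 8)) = 39214330675200 / 2746471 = 14278079.28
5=5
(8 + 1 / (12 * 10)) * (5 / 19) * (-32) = -3844 / 57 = -67.44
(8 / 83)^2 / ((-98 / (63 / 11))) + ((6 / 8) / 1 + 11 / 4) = 3712595 / 1060906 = 3.50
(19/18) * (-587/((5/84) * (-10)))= 78071/75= 1040.95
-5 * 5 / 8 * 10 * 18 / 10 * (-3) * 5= 843.75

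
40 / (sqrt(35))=8*sqrt(35) / 7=6.76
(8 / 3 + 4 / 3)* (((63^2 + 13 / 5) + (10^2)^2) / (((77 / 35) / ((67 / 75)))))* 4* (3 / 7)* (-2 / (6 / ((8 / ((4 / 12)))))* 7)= -599102208 / 275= -2178553.48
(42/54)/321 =7/2889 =0.00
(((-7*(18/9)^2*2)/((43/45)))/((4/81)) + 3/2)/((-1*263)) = 101931/22618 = 4.51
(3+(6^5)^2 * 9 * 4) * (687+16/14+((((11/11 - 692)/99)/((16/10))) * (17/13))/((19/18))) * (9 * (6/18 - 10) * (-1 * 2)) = 9836402581007118423/38038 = 258594105394792.53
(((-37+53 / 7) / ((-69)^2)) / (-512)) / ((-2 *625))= -103 / 10664640000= -0.00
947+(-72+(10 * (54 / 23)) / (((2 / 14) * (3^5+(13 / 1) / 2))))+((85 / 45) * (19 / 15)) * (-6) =444832933 / 516465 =861.30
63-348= -285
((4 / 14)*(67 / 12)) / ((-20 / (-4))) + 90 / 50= 89 / 42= 2.12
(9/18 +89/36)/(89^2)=0.00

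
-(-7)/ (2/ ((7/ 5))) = 49/ 10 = 4.90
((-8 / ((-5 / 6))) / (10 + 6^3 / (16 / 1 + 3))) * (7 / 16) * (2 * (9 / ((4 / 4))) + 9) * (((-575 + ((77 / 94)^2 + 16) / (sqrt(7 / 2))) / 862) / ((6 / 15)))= -884925 / 99992 + 226702395 * sqrt(14) / 6184705184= -8.71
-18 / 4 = -9 / 2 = -4.50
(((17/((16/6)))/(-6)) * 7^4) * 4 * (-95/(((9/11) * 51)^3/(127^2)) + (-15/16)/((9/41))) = 94212627820045/364056768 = 258785.54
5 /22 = 0.23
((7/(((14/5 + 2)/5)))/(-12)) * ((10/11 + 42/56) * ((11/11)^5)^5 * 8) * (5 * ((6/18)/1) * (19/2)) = -1213625/9504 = -127.70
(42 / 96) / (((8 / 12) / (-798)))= -8379 / 16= -523.69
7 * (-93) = -651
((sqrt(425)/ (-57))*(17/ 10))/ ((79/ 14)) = -119*sqrt(17)/ 4503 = -0.11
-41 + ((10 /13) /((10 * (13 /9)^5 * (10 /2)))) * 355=-193706690 /4826809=-40.13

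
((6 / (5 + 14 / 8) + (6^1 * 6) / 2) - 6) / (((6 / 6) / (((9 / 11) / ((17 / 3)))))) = 348 / 187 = 1.86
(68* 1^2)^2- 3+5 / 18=83183 / 18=4621.28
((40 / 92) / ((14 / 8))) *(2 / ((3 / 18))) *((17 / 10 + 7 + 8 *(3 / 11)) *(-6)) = -49248 / 253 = -194.66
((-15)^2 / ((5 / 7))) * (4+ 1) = 1575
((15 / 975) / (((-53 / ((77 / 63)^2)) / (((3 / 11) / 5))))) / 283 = -0.00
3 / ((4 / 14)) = 21 / 2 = 10.50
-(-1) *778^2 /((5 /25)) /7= 3026420 /7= 432345.71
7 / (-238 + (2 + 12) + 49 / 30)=-30 / 953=-0.03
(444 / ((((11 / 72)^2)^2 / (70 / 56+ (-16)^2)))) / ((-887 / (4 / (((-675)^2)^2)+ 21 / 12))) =-18884649647007929344 / 45655899609375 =-413630.00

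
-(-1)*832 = 832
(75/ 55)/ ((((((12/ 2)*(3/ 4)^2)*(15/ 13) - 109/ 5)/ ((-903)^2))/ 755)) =-4801943601000/ 102421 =-46884365.52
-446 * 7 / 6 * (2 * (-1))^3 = 12488 / 3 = 4162.67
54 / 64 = 27 / 32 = 0.84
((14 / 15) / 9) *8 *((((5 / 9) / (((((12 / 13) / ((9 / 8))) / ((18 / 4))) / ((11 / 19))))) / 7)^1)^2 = 102245 / 1940736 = 0.05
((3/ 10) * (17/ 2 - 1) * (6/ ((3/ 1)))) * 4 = 18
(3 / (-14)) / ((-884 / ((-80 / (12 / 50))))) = -0.08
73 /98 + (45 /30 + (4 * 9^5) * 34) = 393502646 /49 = 8030666.24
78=78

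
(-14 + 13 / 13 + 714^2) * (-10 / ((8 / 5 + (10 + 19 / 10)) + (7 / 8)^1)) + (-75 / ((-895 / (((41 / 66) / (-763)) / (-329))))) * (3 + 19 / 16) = -129009431587846143 / 363784311968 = -354631.65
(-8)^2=64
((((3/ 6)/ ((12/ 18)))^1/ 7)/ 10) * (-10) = -3/ 28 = -0.11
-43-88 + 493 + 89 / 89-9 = 354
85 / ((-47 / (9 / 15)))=-51 / 47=-1.09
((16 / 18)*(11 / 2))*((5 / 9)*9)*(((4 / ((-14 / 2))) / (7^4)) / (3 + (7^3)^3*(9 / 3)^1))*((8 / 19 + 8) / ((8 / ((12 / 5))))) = -1760 / 14497018541397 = -0.00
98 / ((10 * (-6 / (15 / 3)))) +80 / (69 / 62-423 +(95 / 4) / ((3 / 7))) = -6858583 / 817962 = -8.38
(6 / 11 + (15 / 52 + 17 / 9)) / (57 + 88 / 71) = 995207 / 21286980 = 0.05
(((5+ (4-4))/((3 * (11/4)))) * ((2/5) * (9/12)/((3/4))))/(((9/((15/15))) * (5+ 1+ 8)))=4/2079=0.00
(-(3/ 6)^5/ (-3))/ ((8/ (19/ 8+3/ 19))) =385/ 116736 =0.00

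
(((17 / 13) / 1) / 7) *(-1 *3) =-51 / 91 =-0.56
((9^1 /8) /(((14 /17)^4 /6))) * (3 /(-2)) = -6765201 /307328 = -22.01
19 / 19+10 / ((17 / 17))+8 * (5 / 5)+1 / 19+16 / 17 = 6458 / 323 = 19.99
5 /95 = 1 /19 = 0.05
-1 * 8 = -8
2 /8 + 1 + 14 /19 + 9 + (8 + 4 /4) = 1519 /76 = 19.99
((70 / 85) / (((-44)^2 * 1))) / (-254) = -7 / 4179824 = -0.00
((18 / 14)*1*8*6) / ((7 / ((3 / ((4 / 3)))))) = 19.84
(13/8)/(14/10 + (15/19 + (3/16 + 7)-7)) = 2470/3613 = 0.68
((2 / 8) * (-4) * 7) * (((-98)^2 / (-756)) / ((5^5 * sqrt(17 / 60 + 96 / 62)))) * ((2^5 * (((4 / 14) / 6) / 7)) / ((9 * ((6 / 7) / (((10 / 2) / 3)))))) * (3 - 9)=-21952 * sqrt(1584255) / 4656943125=-0.01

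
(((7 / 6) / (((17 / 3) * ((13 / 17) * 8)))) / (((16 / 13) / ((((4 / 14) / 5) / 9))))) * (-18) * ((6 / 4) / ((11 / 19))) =-57 / 7040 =-0.01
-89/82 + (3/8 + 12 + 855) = 284143/328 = 866.29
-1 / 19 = -0.05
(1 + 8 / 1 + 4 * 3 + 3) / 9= 8 / 3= 2.67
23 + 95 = 118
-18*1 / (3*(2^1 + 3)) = -6 / 5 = -1.20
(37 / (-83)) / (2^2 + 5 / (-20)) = -148 / 1245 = -0.12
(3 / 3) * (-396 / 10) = -198 / 5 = -39.60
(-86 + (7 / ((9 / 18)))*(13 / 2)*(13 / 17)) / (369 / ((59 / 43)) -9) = -1829 / 28968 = -0.06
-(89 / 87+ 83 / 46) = -11315 / 4002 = -2.83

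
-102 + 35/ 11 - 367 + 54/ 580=-1485663/ 3190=-465.73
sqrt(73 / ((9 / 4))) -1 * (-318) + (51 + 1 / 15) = 2 * sqrt(73) / 3 + 5536 / 15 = 374.76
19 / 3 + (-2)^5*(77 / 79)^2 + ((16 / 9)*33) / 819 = -367947079 / 15334137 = -24.00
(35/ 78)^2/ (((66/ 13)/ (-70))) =-42875/ 15444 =-2.78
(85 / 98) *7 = 85 / 14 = 6.07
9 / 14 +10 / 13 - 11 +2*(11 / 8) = -2489 / 364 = -6.84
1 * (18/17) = 18/17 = 1.06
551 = 551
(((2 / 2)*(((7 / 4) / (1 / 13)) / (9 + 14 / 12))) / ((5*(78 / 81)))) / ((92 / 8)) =567 / 14030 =0.04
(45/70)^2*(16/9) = 36/49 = 0.73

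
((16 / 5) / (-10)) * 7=-56 / 25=-2.24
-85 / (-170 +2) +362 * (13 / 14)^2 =367663 / 1176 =312.64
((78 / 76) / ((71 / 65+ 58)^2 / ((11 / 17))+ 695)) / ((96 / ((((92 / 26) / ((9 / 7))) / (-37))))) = -7482475 / 57318753342528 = -0.00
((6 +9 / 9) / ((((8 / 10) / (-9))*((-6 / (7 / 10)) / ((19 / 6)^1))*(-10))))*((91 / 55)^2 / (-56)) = 1101373 / 7744000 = 0.14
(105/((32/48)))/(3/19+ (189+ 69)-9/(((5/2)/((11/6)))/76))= -9975/15418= -0.65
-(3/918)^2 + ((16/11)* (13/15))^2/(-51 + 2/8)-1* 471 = -27084078164399/57499526700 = -471.03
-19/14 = -1.36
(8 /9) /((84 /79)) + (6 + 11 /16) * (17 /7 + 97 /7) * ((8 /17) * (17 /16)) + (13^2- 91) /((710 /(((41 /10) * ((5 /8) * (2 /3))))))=55.48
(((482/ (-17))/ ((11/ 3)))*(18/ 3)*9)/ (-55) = 7.59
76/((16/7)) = 133/4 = 33.25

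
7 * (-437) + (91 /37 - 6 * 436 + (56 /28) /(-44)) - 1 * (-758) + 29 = -3976867 /814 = -4885.59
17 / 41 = 0.41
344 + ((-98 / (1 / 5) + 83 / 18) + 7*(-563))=-73483 / 18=-4082.39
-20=-20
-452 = -452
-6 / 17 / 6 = -1 / 17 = -0.06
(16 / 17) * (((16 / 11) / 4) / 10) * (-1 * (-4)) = 128 / 935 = 0.14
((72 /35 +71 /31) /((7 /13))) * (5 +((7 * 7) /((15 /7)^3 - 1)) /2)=2889874767 /46056080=62.75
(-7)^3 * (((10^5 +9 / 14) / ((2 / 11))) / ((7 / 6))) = -323402079 / 2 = -161701039.50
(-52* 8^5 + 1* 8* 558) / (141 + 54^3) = -1699472 / 157605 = -10.78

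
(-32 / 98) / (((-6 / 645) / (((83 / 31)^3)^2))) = 562337442194680 / 43487680369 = 12930.96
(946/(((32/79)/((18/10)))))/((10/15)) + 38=1014989/160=6343.68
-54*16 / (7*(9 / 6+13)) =-1728 / 203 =-8.51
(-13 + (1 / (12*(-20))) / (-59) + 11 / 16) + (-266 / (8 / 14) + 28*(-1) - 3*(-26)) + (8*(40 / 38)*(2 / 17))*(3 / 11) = -1344365942 / 3144405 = -427.54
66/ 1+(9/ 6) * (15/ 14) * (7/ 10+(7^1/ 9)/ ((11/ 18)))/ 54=34879/ 528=66.06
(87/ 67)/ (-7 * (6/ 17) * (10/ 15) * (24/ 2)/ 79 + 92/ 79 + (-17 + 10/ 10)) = -116841/ 1357420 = -0.09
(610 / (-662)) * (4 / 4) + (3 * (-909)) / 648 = -5.13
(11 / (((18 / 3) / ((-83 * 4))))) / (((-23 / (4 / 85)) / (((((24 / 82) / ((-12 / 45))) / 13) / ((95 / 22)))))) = -482064 / 19798285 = -0.02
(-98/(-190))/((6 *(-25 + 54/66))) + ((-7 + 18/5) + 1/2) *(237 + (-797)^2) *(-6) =239489430187/21660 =11056760.40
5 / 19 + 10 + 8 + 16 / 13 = 4815 / 247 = 19.49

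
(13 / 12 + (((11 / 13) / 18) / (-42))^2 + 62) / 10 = 1218638609 / 193179168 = 6.31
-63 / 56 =-9 / 8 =-1.12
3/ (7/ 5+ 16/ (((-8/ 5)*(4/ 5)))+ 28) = 30/ 169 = 0.18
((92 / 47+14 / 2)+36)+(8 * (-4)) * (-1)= 3617 / 47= 76.96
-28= -28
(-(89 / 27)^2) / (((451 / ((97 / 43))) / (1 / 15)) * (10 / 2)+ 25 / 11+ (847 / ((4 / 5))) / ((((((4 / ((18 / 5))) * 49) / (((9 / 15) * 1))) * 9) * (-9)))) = -2366477960 / 3266225424999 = -0.00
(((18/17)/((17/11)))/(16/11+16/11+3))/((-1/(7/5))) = -15246/93925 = -0.16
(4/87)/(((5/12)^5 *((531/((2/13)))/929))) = 68493312/69509375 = 0.99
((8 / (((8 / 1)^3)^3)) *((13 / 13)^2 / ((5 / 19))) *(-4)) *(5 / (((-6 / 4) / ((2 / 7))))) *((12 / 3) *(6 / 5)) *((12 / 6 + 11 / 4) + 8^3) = 39273 / 18350080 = 0.00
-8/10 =-4/5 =-0.80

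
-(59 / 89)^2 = -3481 / 7921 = -0.44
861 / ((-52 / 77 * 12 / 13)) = -22099 / 16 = -1381.19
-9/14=-0.64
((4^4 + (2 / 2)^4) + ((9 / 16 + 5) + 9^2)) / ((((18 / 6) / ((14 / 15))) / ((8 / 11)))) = 38479 / 495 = 77.74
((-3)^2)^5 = 59049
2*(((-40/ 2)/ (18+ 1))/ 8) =-5/ 19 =-0.26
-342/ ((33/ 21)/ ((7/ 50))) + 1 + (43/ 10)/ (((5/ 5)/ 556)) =649366/ 275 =2361.33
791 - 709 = 82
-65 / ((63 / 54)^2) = -2340 / 49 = -47.76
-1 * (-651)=651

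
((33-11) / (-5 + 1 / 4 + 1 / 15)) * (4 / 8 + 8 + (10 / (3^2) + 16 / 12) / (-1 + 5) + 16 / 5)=-48752 / 843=-57.83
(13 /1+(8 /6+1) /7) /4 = 10 /3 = 3.33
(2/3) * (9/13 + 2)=70/39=1.79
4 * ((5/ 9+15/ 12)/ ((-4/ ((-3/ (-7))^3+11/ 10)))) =-52559/ 24696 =-2.13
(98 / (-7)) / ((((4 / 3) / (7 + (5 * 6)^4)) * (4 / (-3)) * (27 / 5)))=28350245 / 24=1181260.21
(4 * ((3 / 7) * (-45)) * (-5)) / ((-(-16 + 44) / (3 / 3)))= -675 / 49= -13.78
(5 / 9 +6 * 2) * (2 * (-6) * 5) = -2260 / 3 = -753.33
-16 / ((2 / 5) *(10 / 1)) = -4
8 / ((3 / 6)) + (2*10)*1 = 36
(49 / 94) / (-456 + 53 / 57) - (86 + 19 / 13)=-2772344751 / 31697458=-87.46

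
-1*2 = -2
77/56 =11/8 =1.38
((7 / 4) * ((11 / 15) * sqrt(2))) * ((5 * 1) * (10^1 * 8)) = 1540 * sqrt(2) / 3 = 725.96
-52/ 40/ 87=-13/ 870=-0.01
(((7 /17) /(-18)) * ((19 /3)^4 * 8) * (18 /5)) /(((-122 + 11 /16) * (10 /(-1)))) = -58383808 /66818925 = -0.87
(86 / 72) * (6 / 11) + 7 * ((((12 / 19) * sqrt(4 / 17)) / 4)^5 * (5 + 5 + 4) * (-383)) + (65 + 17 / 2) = 2447 / 33-291864384 * sqrt(17) / 12165074387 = 74.05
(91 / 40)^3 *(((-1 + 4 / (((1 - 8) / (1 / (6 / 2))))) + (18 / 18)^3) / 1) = -107653 / 48000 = -2.24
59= 59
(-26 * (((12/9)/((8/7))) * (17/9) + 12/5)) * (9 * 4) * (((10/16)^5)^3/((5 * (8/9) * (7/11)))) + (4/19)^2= -227106697478273507/177821816536956928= -1.28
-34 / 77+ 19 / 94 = -1733 / 7238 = -0.24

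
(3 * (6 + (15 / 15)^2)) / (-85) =-21 / 85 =-0.25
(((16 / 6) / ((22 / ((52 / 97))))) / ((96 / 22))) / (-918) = -13 / 801414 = -0.00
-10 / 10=-1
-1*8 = -8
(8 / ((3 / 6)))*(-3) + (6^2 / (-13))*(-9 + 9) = -48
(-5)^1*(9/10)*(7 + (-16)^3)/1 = 36801/2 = 18400.50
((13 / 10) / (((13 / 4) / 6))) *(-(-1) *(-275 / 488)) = -165 / 122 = -1.35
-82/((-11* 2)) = 41/11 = 3.73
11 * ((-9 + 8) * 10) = -110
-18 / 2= -9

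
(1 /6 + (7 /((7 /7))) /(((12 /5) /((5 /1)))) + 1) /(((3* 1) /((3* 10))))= 315 /2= 157.50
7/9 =0.78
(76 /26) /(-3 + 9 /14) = -1.24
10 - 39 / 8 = 41 / 8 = 5.12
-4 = -4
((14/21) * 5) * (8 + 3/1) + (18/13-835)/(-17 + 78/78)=55391/624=88.77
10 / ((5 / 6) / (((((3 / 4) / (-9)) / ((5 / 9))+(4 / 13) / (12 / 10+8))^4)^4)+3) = 93077713114335237441079445653740235742174649630 / 6685885772994835563516541683077754202691014522070722652394889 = 0.00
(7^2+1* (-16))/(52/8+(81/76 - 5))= 836/65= 12.86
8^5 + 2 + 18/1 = 32788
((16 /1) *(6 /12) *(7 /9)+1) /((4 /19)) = 1235 /36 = 34.31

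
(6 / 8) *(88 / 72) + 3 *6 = 227 / 12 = 18.92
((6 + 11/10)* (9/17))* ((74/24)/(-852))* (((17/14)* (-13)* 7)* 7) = 3367/320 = 10.52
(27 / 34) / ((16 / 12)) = 81 / 136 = 0.60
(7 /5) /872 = 7 /4360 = 0.00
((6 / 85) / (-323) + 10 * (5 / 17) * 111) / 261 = 995916 / 796195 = 1.25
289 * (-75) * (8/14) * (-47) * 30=122247000/7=17463857.14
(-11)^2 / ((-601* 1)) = -121 / 601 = -0.20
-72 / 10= -36 / 5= -7.20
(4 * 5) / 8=2.50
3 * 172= 516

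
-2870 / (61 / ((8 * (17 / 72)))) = -48790 / 549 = -88.87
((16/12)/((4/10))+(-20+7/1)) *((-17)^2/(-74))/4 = 8381/888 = 9.44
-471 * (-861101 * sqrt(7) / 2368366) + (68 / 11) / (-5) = -68 / 55 + 405578571 * sqrt(7) / 2368366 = 451.84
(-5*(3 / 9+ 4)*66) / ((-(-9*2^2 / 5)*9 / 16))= -28600 / 81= -353.09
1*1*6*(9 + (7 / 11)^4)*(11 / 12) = 67085 / 1331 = 50.40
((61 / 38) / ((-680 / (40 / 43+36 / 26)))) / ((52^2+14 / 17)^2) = -670939 / 898258042608160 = -0.00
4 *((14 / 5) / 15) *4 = 224 / 75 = 2.99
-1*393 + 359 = -34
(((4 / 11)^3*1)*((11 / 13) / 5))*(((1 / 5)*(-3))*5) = -0.02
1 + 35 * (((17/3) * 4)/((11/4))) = 9553/33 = 289.48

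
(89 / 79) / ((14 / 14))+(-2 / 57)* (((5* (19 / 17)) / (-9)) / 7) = 286747 / 253827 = 1.13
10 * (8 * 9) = 720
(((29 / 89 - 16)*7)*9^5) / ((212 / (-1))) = 576613485 / 18868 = 30560.39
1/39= 0.03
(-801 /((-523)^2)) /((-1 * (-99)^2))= 89 /297873081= 0.00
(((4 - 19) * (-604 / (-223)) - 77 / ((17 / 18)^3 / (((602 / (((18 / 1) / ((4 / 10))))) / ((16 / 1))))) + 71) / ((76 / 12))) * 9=-65.44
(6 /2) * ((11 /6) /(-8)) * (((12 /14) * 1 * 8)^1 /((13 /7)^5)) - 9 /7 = -3896268 /2599051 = -1.50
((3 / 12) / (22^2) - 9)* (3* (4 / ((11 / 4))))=-52269 / 1331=-39.27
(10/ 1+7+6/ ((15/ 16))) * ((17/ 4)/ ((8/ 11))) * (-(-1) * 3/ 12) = 21879/ 640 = 34.19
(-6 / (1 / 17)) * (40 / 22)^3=-816000 / 1331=-613.07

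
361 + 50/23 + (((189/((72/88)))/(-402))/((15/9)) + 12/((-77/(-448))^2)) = 1433967157/1864610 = 769.04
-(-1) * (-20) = -20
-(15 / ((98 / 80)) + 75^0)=-649 / 49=-13.24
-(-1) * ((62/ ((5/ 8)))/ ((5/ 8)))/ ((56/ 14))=992/ 25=39.68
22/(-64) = -11/32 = -0.34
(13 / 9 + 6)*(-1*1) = -67 / 9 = -7.44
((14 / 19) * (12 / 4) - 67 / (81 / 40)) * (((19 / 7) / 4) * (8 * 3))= -502.84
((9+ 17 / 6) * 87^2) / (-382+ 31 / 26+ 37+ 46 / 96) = -55889496 / 214237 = -260.88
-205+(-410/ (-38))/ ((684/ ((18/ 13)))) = -1923925/ 9386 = -204.98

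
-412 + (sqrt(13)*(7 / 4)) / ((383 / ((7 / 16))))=-412 + 49*sqrt(13) / 24512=-411.99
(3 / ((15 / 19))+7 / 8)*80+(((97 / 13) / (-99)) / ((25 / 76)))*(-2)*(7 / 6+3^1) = 1451386 / 3861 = 375.91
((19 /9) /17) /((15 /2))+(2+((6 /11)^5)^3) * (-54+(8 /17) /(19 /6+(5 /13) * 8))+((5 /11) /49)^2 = -1208839559782756662514604579 /11209702544723134523370915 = -107.84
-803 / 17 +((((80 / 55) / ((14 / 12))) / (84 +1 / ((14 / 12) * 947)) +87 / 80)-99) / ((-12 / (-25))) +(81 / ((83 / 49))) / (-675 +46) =-2571194852878423 / 10233009703488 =-251.26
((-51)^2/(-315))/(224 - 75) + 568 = 2961831/5215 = 567.94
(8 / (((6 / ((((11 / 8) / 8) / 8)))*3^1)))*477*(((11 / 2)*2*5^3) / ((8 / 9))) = 7214625 / 1024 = 7045.53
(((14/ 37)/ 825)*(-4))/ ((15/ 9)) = -56/ 50875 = -0.00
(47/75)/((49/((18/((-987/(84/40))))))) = -3/6125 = -0.00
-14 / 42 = -0.33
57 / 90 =19 / 30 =0.63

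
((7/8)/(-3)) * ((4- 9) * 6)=35/4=8.75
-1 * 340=-340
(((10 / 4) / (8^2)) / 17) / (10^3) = 1 / 435200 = 0.00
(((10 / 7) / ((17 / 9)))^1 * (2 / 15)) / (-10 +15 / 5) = -12 / 833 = -0.01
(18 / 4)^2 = 81 / 4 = 20.25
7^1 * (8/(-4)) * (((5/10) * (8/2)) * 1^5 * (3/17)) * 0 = 0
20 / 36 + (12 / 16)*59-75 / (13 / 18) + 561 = 234917 / 468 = 501.96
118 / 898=59 / 449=0.13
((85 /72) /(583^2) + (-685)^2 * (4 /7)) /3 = 45931511815795 /513912168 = 89376.19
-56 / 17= -3.29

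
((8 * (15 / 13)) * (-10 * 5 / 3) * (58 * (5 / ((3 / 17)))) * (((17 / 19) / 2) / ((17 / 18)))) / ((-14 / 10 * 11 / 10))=1479000000 / 19019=77764.34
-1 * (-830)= 830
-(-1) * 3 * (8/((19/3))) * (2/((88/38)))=36/11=3.27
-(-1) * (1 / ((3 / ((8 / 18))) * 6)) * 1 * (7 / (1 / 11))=154 / 81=1.90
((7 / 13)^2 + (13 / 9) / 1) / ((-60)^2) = 1319 / 2737800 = 0.00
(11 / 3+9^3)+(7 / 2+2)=4429 / 6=738.17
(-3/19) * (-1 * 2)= 6/19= 0.32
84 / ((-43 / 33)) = -2772 / 43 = -64.47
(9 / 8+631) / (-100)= -5057 / 800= -6.32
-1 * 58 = -58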